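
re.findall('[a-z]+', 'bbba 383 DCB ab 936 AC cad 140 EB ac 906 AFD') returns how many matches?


Pattern '[a-z]+' finds one or more lowercase letters.
Text: 'bbba 383 DCB ab 936 AC cad 140 EB ac 906 AFD'
Scanning for matches:
  Match 1: 'bbba'
  Match 2: 'ab'
  Match 3: 'cad'
  Match 4: 'ac'
Total matches: 4

4


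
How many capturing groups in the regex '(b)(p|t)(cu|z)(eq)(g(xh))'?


To count capturing groups, count each '(' that starts a group.
Pattern: '(b)(p|t)(cu|z)(eq)(g(xh))'
Walking through the pattern:
  Position 0: '(' -> group #1
  Position 3: '(' -> group #2
  Position 8: '(' -> group #3
  Position 14: '(' -> group #4
  Position 18: '(' -> group #5
  Position 20: '(' -> group #6
Total capturing groups: 6

6


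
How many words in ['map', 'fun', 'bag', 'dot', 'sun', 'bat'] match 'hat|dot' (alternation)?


Alternation 'hat|dot' matches either 'hat' or 'dot'.
Checking each word:
  'map' -> no
  'fun' -> no
  'bag' -> no
  'dot' -> MATCH
  'sun' -> no
  'bat' -> no
Matches: ['dot']
Count: 1

1


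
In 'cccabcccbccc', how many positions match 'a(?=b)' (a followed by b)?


Lookahead 'a(?=b)' matches 'a' only when followed by 'b'.
String: 'cccabcccbccc'
Checking each position where char is 'a':
  pos 3: 'a' -> MATCH (next='b')
Matching positions: [3]
Count: 1

1


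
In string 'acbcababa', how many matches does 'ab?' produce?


Pattern 'ab?' matches 'a' optionally followed by 'b'.
String: 'acbcababa'
Scanning left to right for 'a' then checking next char:
  Match 1: 'a' (a not followed by b)
  Match 2: 'ab' (a followed by b)
  Match 3: 'ab' (a followed by b)
  Match 4: 'a' (a not followed by b)
Total matches: 4

4


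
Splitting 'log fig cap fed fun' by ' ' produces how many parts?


Splitting by ' ' breaks the string at each occurrence of the separator.
Text: 'log fig cap fed fun'
Parts after split:
  Part 1: 'log'
  Part 2: 'fig'
  Part 3: 'cap'
  Part 4: 'fed'
  Part 5: 'fun'
Total parts: 5

5


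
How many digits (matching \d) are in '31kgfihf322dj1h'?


\d matches any digit 0-9.
Scanning '31kgfihf322dj1h':
  pos 0: '3' -> DIGIT
  pos 1: '1' -> DIGIT
  pos 8: '3' -> DIGIT
  pos 9: '2' -> DIGIT
  pos 10: '2' -> DIGIT
  pos 13: '1' -> DIGIT
Digits found: ['3', '1', '3', '2', '2', '1']
Total: 6

6


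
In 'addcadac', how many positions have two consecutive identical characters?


Looking for consecutive identical characters in 'addcadac':
  pos 0-1: 'a' vs 'd' -> different
  pos 1-2: 'd' vs 'd' -> MATCH ('dd')
  pos 2-3: 'd' vs 'c' -> different
  pos 3-4: 'c' vs 'a' -> different
  pos 4-5: 'a' vs 'd' -> different
  pos 5-6: 'd' vs 'a' -> different
  pos 6-7: 'a' vs 'c' -> different
Consecutive identical pairs: ['dd']
Count: 1

1


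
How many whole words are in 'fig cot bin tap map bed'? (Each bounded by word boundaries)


Word boundaries (\b) mark the start/end of each word.
Text: 'fig cot bin tap map bed'
Splitting by whitespace:
  Word 1: 'fig'
  Word 2: 'cot'
  Word 3: 'bin'
  Word 4: 'tap'
  Word 5: 'map'
  Word 6: 'bed'
Total whole words: 6

6


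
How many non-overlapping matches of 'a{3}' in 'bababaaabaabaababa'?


Pattern 'a{3}' matches exactly 3 consecutive a's (greedy, non-overlapping).
String: 'bababaaabaabaababa'
Scanning for runs of a's:
  Run at pos 1: 'a' (length 1) -> 0 match(es)
  Run at pos 3: 'a' (length 1) -> 0 match(es)
  Run at pos 5: 'aaa' (length 3) -> 1 match(es)
  Run at pos 9: 'aa' (length 2) -> 0 match(es)
  Run at pos 12: 'aa' (length 2) -> 0 match(es)
  Run at pos 15: 'a' (length 1) -> 0 match(es)
  Run at pos 17: 'a' (length 1) -> 0 match(es)
Matches found: ['aaa']
Total: 1

1


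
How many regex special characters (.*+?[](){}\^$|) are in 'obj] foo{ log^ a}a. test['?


Regex special characters are: . * + ? [ ] ( ) { } \ ^ $ |
Scanning 'obj] foo{ log^ a}a. test[':
  pos 3: ']' -> SPECIAL
  pos 8: '{' -> SPECIAL
  pos 13: '^' -> SPECIAL
  pos 16: '}' -> SPECIAL
  pos 18: '.' -> SPECIAL
  pos 24: '[' -> SPECIAL
Special chars found: [']', '{', '^', '}', '.', '[']
Total: 6

6


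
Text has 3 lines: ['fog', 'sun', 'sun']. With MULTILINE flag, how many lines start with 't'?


With MULTILINE flag, ^ matches the start of each line.
Lines: ['fog', 'sun', 'sun']
Checking which lines start with 't':
  Line 1: 'fog' -> no
  Line 2: 'sun' -> no
  Line 3: 'sun' -> no
Matching lines: []
Count: 0

0


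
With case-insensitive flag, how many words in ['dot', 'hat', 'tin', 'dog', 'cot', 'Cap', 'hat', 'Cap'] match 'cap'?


Case-insensitive matching: compare each word's lowercase form to 'cap'.
  'dot' -> lower='dot' -> no
  'hat' -> lower='hat' -> no
  'tin' -> lower='tin' -> no
  'dog' -> lower='dog' -> no
  'cot' -> lower='cot' -> no
  'Cap' -> lower='cap' -> MATCH
  'hat' -> lower='hat' -> no
  'Cap' -> lower='cap' -> MATCH
Matches: ['Cap', 'Cap']
Count: 2

2


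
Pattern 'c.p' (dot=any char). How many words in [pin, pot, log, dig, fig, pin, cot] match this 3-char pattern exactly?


Pattern 'c.p' means: starts with 'c', any single char, ends with 'p'.
Checking each word (must be exactly 3 chars):
  'pin' (len=3): no
  'pot' (len=3): no
  'log' (len=3): no
  'dig' (len=3): no
  'fig' (len=3): no
  'pin' (len=3): no
  'cot' (len=3): no
Matching words: []
Total: 0

0


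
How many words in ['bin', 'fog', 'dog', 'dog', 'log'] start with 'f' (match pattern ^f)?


Pattern ^f anchors to start of word. Check which words begin with 'f':
  'bin' -> no
  'fog' -> MATCH (starts with 'f')
  'dog' -> no
  'dog' -> no
  'log' -> no
Matching words: ['fog']
Count: 1

1


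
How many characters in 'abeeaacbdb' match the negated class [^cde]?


Negated class [^cde] matches any char NOT in {c, d, e}
Scanning 'abeeaacbdb':
  pos 0: 'a' -> MATCH
  pos 1: 'b' -> MATCH
  pos 2: 'e' -> no (excluded)
  pos 3: 'e' -> no (excluded)
  pos 4: 'a' -> MATCH
  pos 5: 'a' -> MATCH
  pos 6: 'c' -> no (excluded)
  pos 7: 'b' -> MATCH
  pos 8: 'd' -> no (excluded)
  pos 9: 'b' -> MATCH
Total matches: 6

6


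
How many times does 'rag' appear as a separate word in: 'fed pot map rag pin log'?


Scanning each word for exact match 'rag':
  Word 1: 'fed' -> no
  Word 2: 'pot' -> no
  Word 3: 'map' -> no
  Word 4: 'rag' -> MATCH
  Word 5: 'pin' -> no
  Word 6: 'log' -> no
Total matches: 1

1


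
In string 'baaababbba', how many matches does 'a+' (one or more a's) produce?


Pattern 'a+' matches one or more consecutive a's.
String: 'baaababbba'
Scanning for runs of a:
  Match 1: 'aaa' (length 3)
  Match 2: 'a' (length 1)
  Match 3: 'a' (length 1)
Total matches: 3

3


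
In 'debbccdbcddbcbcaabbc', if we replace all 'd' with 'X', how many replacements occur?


re.sub('d', 'X', text) replaces every occurrence of 'd' with 'X'.
Text: 'debbccdbcddbcbcaabbc'
Scanning for 'd':
  pos 0: 'd' -> replacement #1
  pos 6: 'd' -> replacement #2
  pos 9: 'd' -> replacement #3
  pos 10: 'd' -> replacement #4
Total replacements: 4

4


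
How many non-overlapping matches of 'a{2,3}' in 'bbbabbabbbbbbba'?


Pattern 'a{2,3}' matches between 2 and 3 consecutive a's (greedy).
String: 'bbbabbabbbbbbba'
Finding runs of a's and applying greedy matching:
  Run at pos 3: 'a' (length 1)
  Run at pos 6: 'a' (length 1)
  Run at pos 14: 'a' (length 1)
Matches: []
Count: 0

0


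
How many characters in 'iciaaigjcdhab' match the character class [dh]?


Character class [dh] matches any of: {d, h}
Scanning string 'iciaaigjcdhab' character by character:
  pos 0: 'i' -> no
  pos 1: 'c' -> no
  pos 2: 'i' -> no
  pos 3: 'a' -> no
  pos 4: 'a' -> no
  pos 5: 'i' -> no
  pos 6: 'g' -> no
  pos 7: 'j' -> no
  pos 8: 'c' -> no
  pos 9: 'd' -> MATCH
  pos 10: 'h' -> MATCH
  pos 11: 'a' -> no
  pos 12: 'b' -> no
Total matches: 2

2


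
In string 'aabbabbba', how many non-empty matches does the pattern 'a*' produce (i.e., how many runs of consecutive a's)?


Pattern 'a*' matches zero or more a's. We want non-empty runs of consecutive a's.
String: 'aabbabbba'
Walking through the string to find runs of a's:
  Run 1: positions 0-1 -> 'aa'
  Run 2: positions 4-4 -> 'a'
  Run 3: positions 8-8 -> 'a'
Non-empty runs found: ['aa', 'a', 'a']
Count: 3

3


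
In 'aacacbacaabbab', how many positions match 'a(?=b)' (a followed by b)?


Lookahead 'a(?=b)' matches 'a' only when followed by 'b'.
String: 'aacacbacaabbab'
Checking each position where char is 'a':
  pos 0: 'a' -> no (next='a')
  pos 1: 'a' -> no (next='c')
  pos 3: 'a' -> no (next='c')
  pos 6: 'a' -> no (next='c')
  pos 8: 'a' -> no (next='a')
  pos 9: 'a' -> MATCH (next='b')
  pos 12: 'a' -> MATCH (next='b')
Matching positions: [9, 12]
Count: 2

2


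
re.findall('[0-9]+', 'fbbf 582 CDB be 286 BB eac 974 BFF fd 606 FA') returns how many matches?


Pattern '[0-9]+' finds one or more digits.
Text: 'fbbf 582 CDB be 286 BB eac 974 BFF fd 606 FA'
Scanning for matches:
  Match 1: '582'
  Match 2: '286'
  Match 3: '974'
  Match 4: '606'
Total matches: 4

4


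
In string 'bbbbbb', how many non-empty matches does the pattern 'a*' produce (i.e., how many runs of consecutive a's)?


Pattern 'a*' matches zero or more a's. We want non-empty runs of consecutive a's.
String: 'bbbbbb'
Walking through the string to find runs of a's:
Non-empty runs found: []
Count: 0

0


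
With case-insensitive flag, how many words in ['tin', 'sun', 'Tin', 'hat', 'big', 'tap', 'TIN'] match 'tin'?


Case-insensitive matching: compare each word's lowercase form to 'tin'.
  'tin' -> lower='tin' -> MATCH
  'sun' -> lower='sun' -> no
  'Tin' -> lower='tin' -> MATCH
  'hat' -> lower='hat' -> no
  'big' -> lower='big' -> no
  'tap' -> lower='tap' -> no
  'TIN' -> lower='tin' -> MATCH
Matches: ['tin', 'Tin', 'TIN']
Count: 3

3


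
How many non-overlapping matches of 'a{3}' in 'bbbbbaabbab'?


Pattern 'a{3}' matches exactly 3 consecutive a's (greedy, non-overlapping).
String: 'bbbbbaabbab'
Scanning for runs of a's:
  Run at pos 5: 'aa' (length 2) -> 0 match(es)
  Run at pos 9: 'a' (length 1) -> 0 match(es)
Matches found: []
Total: 0

0


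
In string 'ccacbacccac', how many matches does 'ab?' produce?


Pattern 'ab?' matches 'a' optionally followed by 'b'.
String: 'ccacbacccac'
Scanning left to right for 'a' then checking next char:
  Match 1: 'a' (a not followed by b)
  Match 2: 'a' (a not followed by b)
  Match 3: 'a' (a not followed by b)
Total matches: 3

3


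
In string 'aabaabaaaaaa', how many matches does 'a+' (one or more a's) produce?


Pattern 'a+' matches one or more consecutive a's.
String: 'aabaabaaaaaa'
Scanning for runs of a:
  Match 1: 'aa' (length 2)
  Match 2: 'aa' (length 2)
  Match 3: 'aaaaaa' (length 6)
Total matches: 3

3


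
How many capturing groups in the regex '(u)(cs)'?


To count capturing groups, count each '(' that starts a group.
Pattern: '(u)(cs)'
Walking through the pattern:
  Position 0: '(' -> group #1
  Position 3: '(' -> group #2
Total capturing groups: 2

2


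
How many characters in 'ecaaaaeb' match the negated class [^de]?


Negated class [^de] matches any char NOT in {d, e}
Scanning 'ecaaaaeb':
  pos 0: 'e' -> no (excluded)
  pos 1: 'c' -> MATCH
  pos 2: 'a' -> MATCH
  pos 3: 'a' -> MATCH
  pos 4: 'a' -> MATCH
  pos 5: 'a' -> MATCH
  pos 6: 'e' -> no (excluded)
  pos 7: 'b' -> MATCH
Total matches: 6

6


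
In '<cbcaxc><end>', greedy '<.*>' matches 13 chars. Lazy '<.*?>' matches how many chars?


Greedy '<.*>' tries to match as MUCH as possible.
Lazy '<.*?>' tries to match as LITTLE as possible.

String: '<cbcaxc><end>'
Greedy '<.*>' starts at first '<' and extends to the LAST '>': '<cbcaxc><end>' (13 chars)
Lazy '<.*?>' starts at first '<' and stops at the FIRST '>': '<cbcaxc>' (8 chars)

8


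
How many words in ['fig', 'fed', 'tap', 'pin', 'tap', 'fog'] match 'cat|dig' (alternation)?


Alternation 'cat|dig' matches either 'cat' or 'dig'.
Checking each word:
  'fig' -> no
  'fed' -> no
  'tap' -> no
  'pin' -> no
  'tap' -> no
  'fog' -> no
Matches: []
Count: 0

0


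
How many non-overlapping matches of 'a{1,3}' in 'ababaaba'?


Pattern 'a{1,3}' matches between 1 and 3 consecutive a's (greedy).
String: 'ababaaba'
Finding runs of a's and applying greedy matching:
  Run at pos 0: 'a' (length 1)
  Run at pos 2: 'a' (length 1)
  Run at pos 4: 'aa' (length 2)
  Run at pos 7: 'a' (length 1)
Matches: ['a', 'a', 'aa', 'a']
Count: 4

4


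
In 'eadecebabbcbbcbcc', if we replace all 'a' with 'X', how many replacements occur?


re.sub('a', 'X', text) replaces every occurrence of 'a' with 'X'.
Text: 'eadecebabbcbbcbcc'
Scanning for 'a':
  pos 1: 'a' -> replacement #1
  pos 7: 'a' -> replacement #2
Total replacements: 2

2


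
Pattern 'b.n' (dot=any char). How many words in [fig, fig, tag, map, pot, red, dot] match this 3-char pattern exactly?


Pattern 'b.n' means: starts with 'b', any single char, ends with 'n'.
Checking each word (must be exactly 3 chars):
  'fig' (len=3): no
  'fig' (len=3): no
  'tag' (len=3): no
  'map' (len=3): no
  'pot' (len=3): no
  'red' (len=3): no
  'dot' (len=3): no
Matching words: []
Total: 0

0


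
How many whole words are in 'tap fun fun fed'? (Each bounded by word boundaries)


Word boundaries (\b) mark the start/end of each word.
Text: 'tap fun fun fed'
Splitting by whitespace:
  Word 1: 'tap'
  Word 2: 'fun'
  Word 3: 'fun'
  Word 4: 'fed'
Total whole words: 4

4


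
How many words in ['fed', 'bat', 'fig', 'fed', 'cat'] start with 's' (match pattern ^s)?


Pattern ^s anchors to start of word. Check which words begin with 's':
  'fed' -> no
  'bat' -> no
  'fig' -> no
  'fed' -> no
  'cat' -> no
Matching words: []
Count: 0

0


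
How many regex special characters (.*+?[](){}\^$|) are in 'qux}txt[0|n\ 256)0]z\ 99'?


Regex special characters are: . * + ? [ ] ( ) { } \ ^ $ |
Scanning 'qux}txt[0|n\ 256)0]z\ 99':
  pos 3: '}' -> SPECIAL
  pos 7: '[' -> SPECIAL
  pos 9: '|' -> SPECIAL
  pos 11: '\' -> SPECIAL
  pos 16: ')' -> SPECIAL
  pos 18: ']' -> SPECIAL
  pos 20: '\' -> SPECIAL
Special chars found: ['}', '[', '|', '\\', ')', ']', '\\']
Total: 7

7


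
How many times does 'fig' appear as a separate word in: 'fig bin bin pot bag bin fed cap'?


Scanning each word for exact match 'fig':
  Word 1: 'fig' -> MATCH
  Word 2: 'bin' -> no
  Word 3: 'bin' -> no
  Word 4: 'pot' -> no
  Word 5: 'bag' -> no
  Word 6: 'bin' -> no
  Word 7: 'fed' -> no
  Word 8: 'cap' -> no
Total matches: 1

1


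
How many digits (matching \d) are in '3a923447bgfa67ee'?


\d matches any digit 0-9.
Scanning '3a923447bgfa67ee':
  pos 0: '3' -> DIGIT
  pos 2: '9' -> DIGIT
  pos 3: '2' -> DIGIT
  pos 4: '3' -> DIGIT
  pos 5: '4' -> DIGIT
  pos 6: '4' -> DIGIT
  pos 7: '7' -> DIGIT
  pos 12: '6' -> DIGIT
  pos 13: '7' -> DIGIT
Digits found: ['3', '9', '2', '3', '4', '4', '7', '6', '7']
Total: 9

9


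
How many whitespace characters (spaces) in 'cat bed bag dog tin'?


\s matches whitespace characters (spaces, tabs, etc.).
Text: 'cat bed bag dog tin'
This text has 5 words separated by spaces.
Number of spaces = number of words - 1 = 5 - 1 = 4

4


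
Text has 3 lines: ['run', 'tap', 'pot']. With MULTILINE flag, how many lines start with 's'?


With MULTILINE flag, ^ matches the start of each line.
Lines: ['run', 'tap', 'pot']
Checking which lines start with 's':
  Line 1: 'run' -> no
  Line 2: 'tap' -> no
  Line 3: 'pot' -> no
Matching lines: []
Count: 0

0


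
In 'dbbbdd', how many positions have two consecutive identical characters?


Looking for consecutive identical characters in 'dbbbdd':
  pos 0-1: 'd' vs 'b' -> different
  pos 1-2: 'b' vs 'b' -> MATCH ('bb')
  pos 2-3: 'b' vs 'b' -> MATCH ('bb')
  pos 3-4: 'b' vs 'd' -> different
  pos 4-5: 'd' vs 'd' -> MATCH ('dd')
Consecutive identical pairs: ['bb', 'bb', 'dd']
Count: 3

3


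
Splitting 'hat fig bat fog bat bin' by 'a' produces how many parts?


Splitting by 'a' breaks the string at each occurrence of the separator.
Text: 'hat fig bat fog bat bin'
Parts after split:
  Part 1: 'h'
  Part 2: 't fig b'
  Part 3: 't fog b'
  Part 4: 't bin'
Total parts: 4

4


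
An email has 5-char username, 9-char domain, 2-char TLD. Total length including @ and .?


An email address has format: username@domain.tld
Username length: 5
'@' character: 1
Domain length: 9
'.' character: 1
TLD length: 2
Total = 5 + 1 + 9 + 1 + 2 = 18

18


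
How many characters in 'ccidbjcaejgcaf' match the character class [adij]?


Character class [adij] matches any of: {a, d, i, j}
Scanning string 'ccidbjcaejgcaf' character by character:
  pos 0: 'c' -> no
  pos 1: 'c' -> no
  pos 2: 'i' -> MATCH
  pos 3: 'd' -> MATCH
  pos 4: 'b' -> no
  pos 5: 'j' -> MATCH
  pos 6: 'c' -> no
  pos 7: 'a' -> MATCH
  pos 8: 'e' -> no
  pos 9: 'j' -> MATCH
  pos 10: 'g' -> no
  pos 11: 'c' -> no
  pos 12: 'a' -> MATCH
  pos 13: 'f' -> no
Total matches: 6

6


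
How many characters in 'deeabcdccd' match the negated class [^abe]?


Negated class [^abe] matches any char NOT in {a, b, e}
Scanning 'deeabcdccd':
  pos 0: 'd' -> MATCH
  pos 1: 'e' -> no (excluded)
  pos 2: 'e' -> no (excluded)
  pos 3: 'a' -> no (excluded)
  pos 4: 'b' -> no (excluded)
  pos 5: 'c' -> MATCH
  pos 6: 'd' -> MATCH
  pos 7: 'c' -> MATCH
  pos 8: 'c' -> MATCH
  pos 9: 'd' -> MATCH
Total matches: 6

6


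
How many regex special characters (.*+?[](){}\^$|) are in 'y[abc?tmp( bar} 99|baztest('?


Regex special characters are: . * + ? [ ] ( ) { } \ ^ $ |
Scanning 'y[abc?tmp( bar} 99|baztest(':
  pos 1: '[' -> SPECIAL
  pos 5: '?' -> SPECIAL
  pos 9: '(' -> SPECIAL
  pos 14: '}' -> SPECIAL
  pos 18: '|' -> SPECIAL
  pos 26: '(' -> SPECIAL
Special chars found: ['[', '?', '(', '}', '|', '(']
Total: 6

6


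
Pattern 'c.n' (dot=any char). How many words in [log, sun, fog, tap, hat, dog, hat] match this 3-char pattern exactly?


Pattern 'c.n' means: starts with 'c', any single char, ends with 'n'.
Checking each word (must be exactly 3 chars):
  'log' (len=3): no
  'sun' (len=3): no
  'fog' (len=3): no
  'tap' (len=3): no
  'hat' (len=3): no
  'dog' (len=3): no
  'hat' (len=3): no
Matching words: []
Total: 0

0


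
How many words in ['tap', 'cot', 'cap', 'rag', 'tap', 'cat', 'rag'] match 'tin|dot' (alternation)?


Alternation 'tin|dot' matches either 'tin' or 'dot'.
Checking each word:
  'tap' -> no
  'cot' -> no
  'cap' -> no
  'rag' -> no
  'tap' -> no
  'cat' -> no
  'rag' -> no
Matches: []
Count: 0

0


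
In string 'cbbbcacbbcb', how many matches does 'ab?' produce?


Pattern 'ab?' matches 'a' optionally followed by 'b'.
String: 'cbbbcacbbcb'
Scanning left to right for 'a' then checking next char:
  Match 1: 'a' (a not followed by b)
Total matches: 1

1


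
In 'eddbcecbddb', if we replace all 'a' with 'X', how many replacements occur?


re.sub('a', 'X', text) replaces every occurrence of 'a' with 'X'.
Text: 'eddbcecbddb'
Scanning for 'a':
Total replacements: 0

0


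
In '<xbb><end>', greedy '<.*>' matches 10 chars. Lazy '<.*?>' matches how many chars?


Greedy '<.*>' tries to match as MUCH as possible.
Lazy '<.*?>' tries to match as LITTLE as possible.

String: '<xbb><end>'
Greedy '<.*>' starts at first '<' and extends to the LAST '>': '<xbb><end>' (10 chars)
Lazy '<.*?>' starts at first '<' and stops at the FIRST '>': '<xbb>' (5 chars)

5


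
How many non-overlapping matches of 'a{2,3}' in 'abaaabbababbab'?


Pattern 'a{2,3}' matches between 2 and 3 consecutive a's (greedy).
String: 'abaaabbababbab'
Finding runs of a's and applying greedy matching:
  Run at pos 0: 'a' (length 1)
  Run at pos 2: 'aaa' (length 3)
  Run at pos 7: 'a' (length 1)
  Run at pos 9: 'a' (length 1)
  Run at pos 12: 'a' (length 1)
Matches: ['aaa']
Count: 1

1


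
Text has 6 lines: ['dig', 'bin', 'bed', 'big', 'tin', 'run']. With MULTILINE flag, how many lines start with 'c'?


With MULTILINE flag, ^ matches the start of each line.
Lines: ['dig', 'bin', 'bed', 'big', 'tin', 'run']
Checking which lines start with 'c':
  Line 1: 'dig' -> no
  Line 2: 'bin' -> no
  Line 3: 'bed' -> no
  Line 4: 'big' -> no
  Line 5: 'tin' -> no
  Line 6: 'run' -> no
Matching lines: []
Count: 0

0


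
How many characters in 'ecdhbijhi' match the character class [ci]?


Character class [ci] matches any of: {c, i}
Scanning string 'ecdhbijhi' character by character:
  pos 0: 'e' -> no
  pos 1: 'c' -> MATCH
  pos 2: 'd' -> no
  pos 3: 'h' -> no
  pos 4: 'b' -> no
  pos 5: 'i' -> MATCH
  pos 6: 'j' -> no
  pos 7: 'h' -> no
  pos 8: 'i' -> MATCH
Total matches: 3

3


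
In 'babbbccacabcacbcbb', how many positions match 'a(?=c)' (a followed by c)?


Lookahead 'a(?=c)' matches 'a' only when followed by 'c'.
String: 'babbbccacabcacbcbb'
Checking each position where char is 'a':
  pos 1: 'a' -> no (next='b')
  pos 7: 'a' -> MATCH (next='c')
  pos 9: 'a' -> no (next='b')
  pos 12: 'a' -> MATCH (next='c')
Matching positions: [7, 12]
Count: 2

2


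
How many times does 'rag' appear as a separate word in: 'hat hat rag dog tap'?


Scanning each word for exact match 'rag':
  Word 1: 'hat' -> no
  Word 2: 'hat' -> no
  Word 3: 'rag' -> MATCH
  Word 4: 'dog' -> no
  Word 5: 'tap' -> no
Total matches: 1

1


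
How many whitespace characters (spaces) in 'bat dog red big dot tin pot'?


\s matches whitespace characters (spaces, tabs, etc.).
Text: 'bat dog red big dot tin pot'
This text has 7 words separated by spaces.
Number of spaces = number of words - 1 = 7 - 1 = 6

6


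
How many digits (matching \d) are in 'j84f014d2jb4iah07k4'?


\d matches any digit 0-9.
Scanning 'j84f014d2jb4iah07k4':
  pos 1: '8' -> DIGIT
  pos 2: '4' -> DIGIT
  pos 4: '0' -> DIGIT
  pos 5: '1' -> DIGIT
  pos 6: '4' -> DIGIT
  pos 8: '2' -> DIGIT
  pos 11: '4' -> DIGIT
  pos 15: '0' -> DIGIT
  pos 16: '7' -> DIGIT
  pos 18: '4' -> DIGIT
Digits found: ['8', '4', '0', '1', '4', '2', '4', '0', '7', '4']
Total: 10

10


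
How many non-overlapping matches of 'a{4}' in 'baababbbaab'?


Pattern 'a{4}' matches exactly 4 consecutive a's (greedy, non-overlapping).
String: 'baababbbaab'
Scanning for runs of a's:
  Run at pos 1: 'aa' (length 2) -> 0 match(es)
  Run at pos 4: 'a' (length 1) -> 0 match(es)
  Run at pos 8: 'aa' (length 2) -> 0 match(es)
Matches found: []
Total: 0

0


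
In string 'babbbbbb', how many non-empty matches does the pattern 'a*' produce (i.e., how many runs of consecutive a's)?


Pattern 'a*' matches zero or more a's. We want non-empty runs of consecutive a's.
String: 'babbbbbb'
Walking through the string to find runs of a's:
  Run 1: positions 1-1 -> 'a'
Non-empty runs found: ['a']
Count: 1

1


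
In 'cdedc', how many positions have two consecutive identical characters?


Looking for consecutive identical characters in 'cdedc':
  pos 0-1: 'c' vs 'd' -> different
  pos 1-2: 'd' vs 'e' -> different
  pos 2-3: 'e' vs 'd' -> different
  pos 3-4: 'd' vs 'c' -> different
Consecutive identical pairs: []
Count: 0

0


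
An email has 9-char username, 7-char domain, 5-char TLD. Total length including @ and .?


An email address has format: username@domain.tld
Username length: 9
'@' character: 1
Domain length: 7
'.' character: 1
TLD length: 5
Total = 9 + 1 + 7 + 1 + 5 = 23

23


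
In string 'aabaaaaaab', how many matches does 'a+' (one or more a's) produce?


Pattern 'a+' matches one or more consecutive a's.
String: 'aabaaaaaab'
Scanning for runs of a:
  Match 1: 'aa' (length 2)
  Match 2: 'aaaaaa' (length 6)
Total matches: 2

2


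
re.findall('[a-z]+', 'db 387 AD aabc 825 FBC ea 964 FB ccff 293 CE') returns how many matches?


Pattern '[a-z]+' finds one or more lowercase letters.
Text: 'db 387 AD aabc 825 FBC ea 964 FB ccff 293 CE'
Scanning for matches:
  Match 1: 'db'
  Match 2: 'aabc'
  Match 3: 'ea'
  Match 4: 'ccff'
Total matches: 4

4


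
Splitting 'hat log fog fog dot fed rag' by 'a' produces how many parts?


Splitting by 'a' breaks the string at each occurrence of the separator.
Text: 'hat log fog fog dot fed rag'
Parts after split:
  Part 1: 'h'
  Part 2: 't log fog fog dot fed r'
  Part 3: 'g'
Total parts: 3

3


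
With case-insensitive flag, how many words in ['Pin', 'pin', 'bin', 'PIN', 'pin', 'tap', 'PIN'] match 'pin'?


Case-insensitive matching: compare each word's lowercase form to 'pin'.
  'Pin' -> lower='pin' -> MATCH
  'pin' -> lower='pin' -> MATCH
  'bin' -> lower='bin' -> no
  'PIN' -> lower='pin' -> MATCH
  'pin' -> lower='pin' -> MATCH
  'tap' -> lower='tap' -> no
  'PIN' -> lower='pin' -> MATCH
Matches: ['Pin', 'pin', 'PIN', 'pin', 'PIN']
Count: 5

5


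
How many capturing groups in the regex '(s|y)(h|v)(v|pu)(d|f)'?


To count capturing groups, count each '(' that starts a group.
Pattern: '(s|y)(h|v)(v|pu)(d|f)'
Walking through the pattern:
  Position 0: '(' -> group #1
  Position 5: '(' -> group #2
  Position 10: '(' -> group #3
  Position 16: '(' -> group #4
Total capturing groups: 4

4


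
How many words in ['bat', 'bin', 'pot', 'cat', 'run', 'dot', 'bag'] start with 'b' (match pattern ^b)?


Pattern ^b anchors to start of word. Check which words begin with 'b':
  'bat' -> MATCH (starts with 'b')
  'bin' -> MATCH (starts with 'b')
  'pot' -> no
  'cat' -> no
  'run' -> no
  'dot' -> no
  'bag' -> MATCH (starts with 'b')
Matching words: ['bat', 'bin', 'bag']
Count: 3

3


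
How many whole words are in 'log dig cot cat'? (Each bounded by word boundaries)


Word boundaries (\b) mark the start/end of each word.
Text: 'log dig cot cat'
Splitting by whitespace:
  Word 1: 'log'
  Word 2: 'dig'
  Word 3: 'cot'
  Word 4: 'cat'
Total whole words: 4

4


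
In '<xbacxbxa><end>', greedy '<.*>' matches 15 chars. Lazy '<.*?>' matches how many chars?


Greedy '<.*>' tries to match as MUCH as possible.
Lazy '<.*?>' tries to match as LITTLE as possible.

String: '<xbacxbxa><end>'
Greedy '<.*>' starts at first '<' and extends to the LAST '>': '<xbacxbxa><end>' (15 chars)
Lazy '<.*?>' starts at first '<' and stops at the FIRST '>': '<xbacxbxa>' (10 chars)

10


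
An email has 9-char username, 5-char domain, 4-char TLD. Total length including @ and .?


An email address has format: username@domain.tld
Username length: 9
'@' character: 1
Domain length: 5
'.' character: 1
TLD length: 4
Total = 9 + 1 + 5 + 1 + 4 = 20

20


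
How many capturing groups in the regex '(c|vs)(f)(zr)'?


To count capturing groups, count each '(' that starts a group.
Pattern: '(c|vs)(f)(zr)'
Walking through the pattern:
  Position 0: '(' -> group #1
  Position 6: '(' -> group #2
  Position 9: '(' -> group #3
Total capturing groups: 3

3


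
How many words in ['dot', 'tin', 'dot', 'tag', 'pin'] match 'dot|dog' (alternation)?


Alternation 'dot|dog' matches either 'dot' or 'dog'.
Checking each word:
  'dot' -> MATCH
  'tin' -> no
  'dot' -> MATCH
  'tag' -> no
  'pin' -> no
Matches: ['dot', 'dot']
Count: 2

2


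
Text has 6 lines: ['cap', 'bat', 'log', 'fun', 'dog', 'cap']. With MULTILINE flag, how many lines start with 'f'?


With MULTILINE flag, ^ matches the start of each line.
Lines: ['cap', 'bat', 'log', 'fun', 'dog', 'cap']
Checking which lines start with 'f':
  Line 1: 'cap' -> no
  Line 2: 'bat' -> no
  Line 3: 'log' -> no
  Line 4: 'fun' -> MATCH
  Line 5: 'dog' -> no
  Line 6: 'cap' -> no
Matching lines: ['fun']
Count: 1

1


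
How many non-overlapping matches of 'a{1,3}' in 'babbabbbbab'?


Pattern 'a{1,3}' matches between 1 and 3 consecutive a's (greedy).
String: 'babbabbbbab'
Finding runs of a's and applying greedy matching:
  Run at pos 1: 'a' (length 1)
  Run at pos 4: 'a' (length 1)
  Run at pos 9: 'a' (length 1)
Matches: ['a', 'a', 'a']
Count: 3

3


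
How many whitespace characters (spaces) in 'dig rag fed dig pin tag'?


\s matches whitespace characters (spaces, tabs, etc.).
Text: 'dig rag fed dig pin tag'
This text has 6 words separated by spaces.
Number of spaces = number of words - 1 = 6 - 1 = 5

5


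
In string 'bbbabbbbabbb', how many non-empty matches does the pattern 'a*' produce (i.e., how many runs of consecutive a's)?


Pattern 'a*' matches zero or more a's. We want non-empty runs of consecutive a's.
String: 'bbbabbbbabbb'
Walking through the string to find runs of a's:
  Run 1: positions 3-3 -> 'a'
  Run 2: positions 8-8 -> 'a'
Non-empty runs found: ['a', 'a']
Count: 2

2


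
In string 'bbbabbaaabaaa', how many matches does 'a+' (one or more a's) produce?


Pattern 'a+' matches one or more consecutive a's.
String: 'bbbabbaaabaaa'
Scanning for runs of a:
  Match 1: 'a' (length 1)
  Match 2: 'aaa' (length 3)
  Match 3: 'aaa' (length 3)
Total matches: 3

3


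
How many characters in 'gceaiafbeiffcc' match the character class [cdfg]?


Character class [cdfg] matches any of: {c, d, f, g}
Scanning string 'gceaiafbeiffcc' character by character:
  pos 0: 'g' -> MATCH
  pos 1: 'c' -> MATCH
  pos 2: 'e' -> no
  pos 3: 'a' -> no
  pos 4: 'i' -> no
  pos 5: 'a' -> no
  pos 6: 'f' -> MATCH
  pos 7: 'b' -> no
  pos 8: 'e' -> no
  pos 9: 'i' -> no
  pos 10: 'f' -> MATCH
  pos 11: 'f' -> MATCH
  pos 12: 'c' -> MATCH
  pos 13: 'c' -> MATCH
Total matches: 7

7


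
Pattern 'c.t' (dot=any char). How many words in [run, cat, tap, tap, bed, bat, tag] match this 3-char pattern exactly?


Pattern 'c.t' means: starts with 'c', any single char, ends with 't'.
Checking each word (must be exactly 3 chars):
  'run' (len=3): no
  'cat' (len=3): MATCH
  'tap' (len=3): no
  'tap' (len=3): no
  'bed' (len=3): no
  'bat' (len=3): no
  'tag' (len=3): no
Matching words: ['cat']
Total: 1

1


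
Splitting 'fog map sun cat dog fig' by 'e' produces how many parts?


Splitting by 'e' breaks the string at each occurrence of the separator.
Text: 'fog map sun cat dog fig'
Parts after split:
  Part 1: 'fog map sun cat dog fig'
Total parts: 1

1


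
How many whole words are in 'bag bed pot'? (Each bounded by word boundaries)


Word boundaries (\b) mark the start/end of each word.
Text: 'bag bed pot'
Splitting by whitespace:
  Word 1: 'bag'
  Word 2: 'bed'
  Word 3: 'pot'
Total whole words: 3

3


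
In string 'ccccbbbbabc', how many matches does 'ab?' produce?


Pattern 'ab?' matches 'a' optionally followed by 'b'.
String: 'ccccbbbbabc'
Scanning left to right for 'a' then checking next char:
  Match 1: 'ab' (a followed by b)
Total matches: 1

1


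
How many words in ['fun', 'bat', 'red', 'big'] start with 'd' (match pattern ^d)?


Pattern ^d anchors to start of word. Check which words begin with 'd':
  'fun' -> no
  'bat' -> no
  'red' -> no
  'big' -> no
Matching words: []
Count: 0

0


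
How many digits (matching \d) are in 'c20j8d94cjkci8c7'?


\d matches any digit 0-9.
Scanning 'c20j8d94cjkci8c7':
  pos 1: '2' -> DIGIT
  pos 2: '0' -> DIGIT
  pos 4: '8' -> DIGIT
  pos 6: '9' -> DIGIT
  pos 7: '4' -> DIGIT
  pos 13: '8' -> DIGIT
  pos 15: '7' -> DIGIT
Digits found: ['2', '0', '8', '9', '4', '8', '7']
Total: 7

7


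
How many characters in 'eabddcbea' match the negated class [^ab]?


Negated class [^ab] matches any char NOT in {a, b}
Scanning 'eabddcbea':
  pos 0: 'e' -> MATCH
  pos 1: 'a' -> no (excluded)
  pos 2: 'b' -> no (excluded)
  pos 3: 'd' -> MATCH
  pos 4: 'd' -> MATCH
  pos 5: 'c' -> MATCH
  pos 6: 'b' -> no (excluded)
  pos 7: 'e' -> MATCH
  pos 8: 'a' -> no (excluded)
Total matches: 5

5


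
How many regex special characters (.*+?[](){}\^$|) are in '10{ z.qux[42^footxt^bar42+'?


Regex special characters are: . * + ? [ ] ( ) { } \ ^ $ |
Scanning '10{ z.qux[42^footxt^bar42+':
  pos 2: '{' -> SPECIAL
  pos 5: '.' -> SPECIAL
  pos 9: '[' -> SPECIAL
  pos 12: '^' -> SPECIAL
  pos 19: '^' -> SPECIAL
  pos 25: '+' -> SPECIAL
Special chars found: ['{', '.', '[', '^', '^', '+']
Total: 6

6


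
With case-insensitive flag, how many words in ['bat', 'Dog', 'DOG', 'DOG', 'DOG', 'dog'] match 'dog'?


Case-insensitive matching: compare each word's lowercase form to 'dog'.
  'bat' -> lower='bat' -> no
  'Dog' -> lower='dog' -> MATCH
  'DOG' -> lower='dog' -> MATCH
  'DOG' -> lower='dog' -> MATCH
  'DOG' -> lower='dog' -> MATCH
  'dog' -> lower='dog' -> MATCH
Matches: ['Dog', 'DOG', 'DOG', 'DOG', 'dog']
Count: 5

5


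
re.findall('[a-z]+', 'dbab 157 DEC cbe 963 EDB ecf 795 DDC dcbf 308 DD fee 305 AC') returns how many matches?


Pattern '[a-z]+' finds one or more lowercase letters.
Text: 'dbab 157 DEC cbe 963 EDB ecf 795 DDC dcbf 308 DD fee 305 AC'
Scanning for matches:
  Match 1: 'dbab'
  Match 2: 'cbe'
  Match 3: 'ecf'
  Match 4: 'dcbf'
  Match 5: 'fee'
Total matches: 5

5


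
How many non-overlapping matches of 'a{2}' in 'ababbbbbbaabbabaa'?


Pattern 'a{2}' matches exactly 2 consecutive a's (greedy, non-overlapping).
String: 'ababbbbbbaabbabaa'
Scanning for runs of a's:
  Run at pos 0: 'a' (length 1) -> 0 match(es)
  Run at pos 2: 'a' (length 1) -> 0 match(es)
  Run at pos 9: 'aa' (length 2) -> 1 match(es)
  Run at pos 13: 'a' (length 1) -> 0 match(es)
  Run at pos 15: 'aa' (length 2) -> 1 match(es)
Matches found: ['aa', 'aa']
Total: 2

2


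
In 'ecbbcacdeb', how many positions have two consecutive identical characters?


Looking for consecutive identical characters in 'ecbbcacdeb':
  pos 0-1: 'e' vs 'c' -> different
  pos 1-2: 'c' vs 'b' -> different
  pos 2-3: 'b' vs 'b' -> MATCH ('bb')
  pos 3-4: 'b' vs 'c' -> different
  pos 4-5: 'c' vs 'a' -> different
  pos 5-6: 'a' vs 'c' -> different
  pos 6-7: 'c' vs 'd' -> different
  pos 7-8: 'd' vs 'e' -> different
  pos 8-9: 'e' vs 'b' -> different
Consecutive identical pairs: ['bb']
Count: 1

1


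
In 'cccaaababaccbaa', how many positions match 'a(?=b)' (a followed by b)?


Lookahead 'a(?=b)' matches 'a' only when followed by 'b'.
String: 'cccaaababaccbaa'
Checking each position where char is 'a':
  pos 3: 'a' -> no (next='a')
  pos 4: 'a' -> no (next='a')
  pos 5: 'a' -> MATCH (next='b')
  pos 7: 'a' -> MATCH (next='b')
  pos 9: 'a' -> no (next='c')
  pos 13: 'a' -> no (next='a')
Matching positions: [5, 7]
Count: 2

2


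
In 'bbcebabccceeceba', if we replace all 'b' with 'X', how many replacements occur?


re.sub('b', 'X', text) replaces every occurrence of 'b' with 'X'.
Text: 'bbcebabccceeceba'
Scanning for 'b':
  pos 0: 'b' -> replacement #1
  pos 1: 'b' -> replacement #2
  pos 4: 'b' -> replacement #3
  pos 6: 'b' -> replacement #4
  pos 14: 'b' -> replacement #5
Total replacements: 5

5


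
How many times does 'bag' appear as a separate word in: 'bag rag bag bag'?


Scanning each word for exact match 'bag':
  Word 1: 'bag' -> MATCH
  Word 2: 'rag' -> no
  Word 3: 'bag' -> MATCH
  Word 4: 'bag' -> MATCH
Total matches: 3

3


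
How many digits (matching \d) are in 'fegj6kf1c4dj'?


\d matches any digit 0-9.
Scanning 'fegj6kf1c4dj':
  pos 4: '6' -> DIGIT
  pos 7: '1' -> DIGIT
  pos 9: '4' -> DIGIT
Digits found: ['6', '1', '4']
Total: 3

3


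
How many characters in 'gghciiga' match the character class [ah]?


Character class [ah] matches any of: {a, h}
Scanning string 'gghciiga' character by character:
  pos 0: 'g' -> no
  pos 1: 'g' -> no
  pos 2: 'h' -> MATCH
  pos 3: 'c' -> no
  pos 4: 'i' -> no
  pos 5: 'i' -> no
  pos 6: 'g' -> no
  pos 7: 'a' -> MATCH
Total matches: 2

2


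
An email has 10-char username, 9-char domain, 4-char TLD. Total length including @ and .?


An email address has format: username@domain.tld
Username length: 10
'@' character: 1
Domain length: 9
'.' character: 1
TLD length: 4
Total = 10 + 1 + 9 + 1 + 4 = 25

25


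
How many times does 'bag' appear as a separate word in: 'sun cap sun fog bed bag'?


Scanning each word for exact match 'bag':
  Word 1: 'sun' -> no
  Word 2: 'cap' -> no
  Word 3: 'sun' -> no
  Word 4: 'fog' -> no
  Word 5: 'bed' -> no
  Word 6: 'bag' -> MATCH
Total matches: 1

1


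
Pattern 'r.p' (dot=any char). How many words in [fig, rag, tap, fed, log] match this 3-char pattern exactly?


Pattern 'r.p' means: starts with 'r', any single char, ends with 'p'.
Checking each word (must be exactly 3 chars):
  'fig' (len=3): no
  'rag' (len=3): no
  'tap' (len=3): no
  'fed' (len=3): no
  'log' (len=3): no
Matching words: []
Total: 0

0


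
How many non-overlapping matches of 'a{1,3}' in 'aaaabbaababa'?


Pattern 'a{1,3}' matches between 1 and 3 consecutive a's (greedy).
String: 'aaaabbaababa'
Finding runs of a's and applying greedy matching:
  Run at pos 0: 'aaaa' (length 4)
  Run at pos 6: 'aa' (length 2)
  Run at pos 9: 'a' (length 1)
  Run at pos 11: 'a' (length 1)
Matches: ['aaa', 'a', 'aa', 'a', 'a']
Count: 5

5


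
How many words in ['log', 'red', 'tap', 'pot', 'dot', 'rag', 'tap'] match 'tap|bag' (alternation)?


Alternation 'tap|bag' matches either 'tap' or 'bag'.
Checking each word:
  'log' -> no
  'red' -> no
  'tap' -> MATCH
  'pot' -> no
  'dot' -> no
  'rag' -> no
  'tap' -> MATCH
Matches: ['tap', 'tap']
Count: 2

2


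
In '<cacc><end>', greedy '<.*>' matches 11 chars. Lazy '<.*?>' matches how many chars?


Greedy '<.*>' tries to match as MUCH as possible.
Lazy '<.*?>' tries to match as LITTLE as possible.

String: '<cacc><end>'
Greedy '<.*>' starts at first '<' and extends to the LAST '>': '<cacc><end>' (11 chars)
Lazy '<.*?>' starts at first '<' and stops at the FIRST '>': '<cacc>' (6 chars)

6


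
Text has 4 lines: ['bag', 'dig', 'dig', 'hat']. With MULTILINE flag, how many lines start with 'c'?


With MULTILINE flag, ^ matches the start of each line.
Lines: ['bag', 'dig', 'dig', 'hat']
Checking which lines start with 'c':
  Line 1: 'bag' -> no
  Line 2: 'dig' -> no
  Line 3: 'dig' -> no
  Line 4: 'hat' -> no
Matching lines: []
Count: 0

0


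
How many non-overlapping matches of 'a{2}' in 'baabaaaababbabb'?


Pattern 'a{2}' matches exactly 2 consecutive a's (greedy, non-overlapping).
String: 'baabaaaababbabb'
Scanning for runs of a's:
  Run at pos 1: 'aa' (length 2) -> 1 match(es)
  Run at pos 4: 'aaaa' (length 4) -> 2 match(es)
  Run at pos 9: 'a' (length 1) -> 0 match(es)
  Run at pos 12: 'a' (length 1) -> 0 match(es)
Matches found: ['aa', 'aa', 'aa']
Total: 3

3


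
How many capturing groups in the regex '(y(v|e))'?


To count capturing groups, count each '(' that starts a group.
Pattern: '(y(v|e))'
Walking through the pattern:
  Position 0: '(' -> group #1
  Position 2: '(' -> group #2
Total capturing groups: 2

2


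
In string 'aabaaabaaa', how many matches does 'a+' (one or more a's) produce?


Pattern 'a+' matches one or more consecutive a's.
String: 'aabaaabaaa'
Scanning for runs of a:
  Match 1: 'aa' (length 2)
  Match 2: 'aaa' (length 3)
  Match 3: 'aaa' (length 3)
Total matches: 3

3


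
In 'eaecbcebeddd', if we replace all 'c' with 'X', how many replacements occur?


re.sub('c', 'X', text) replaces every occurrence of 'c' with 'X'.
Text: 'eaecbcebeddd'
Scanning for 'c':
  pos 3: 'c' -> replacement #1
  pos 5: 'c' -> replacement #2
Total replacements: 2

2


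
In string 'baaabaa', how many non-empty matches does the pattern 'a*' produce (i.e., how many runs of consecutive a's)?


Pattern 'a*' matches zero or more a's. We want non-empty runs of consecutive a's.
String: 'baaabaa'
Walking through the string to find runs of a's:
  Run 1: positions 1-3 -> 'aaa'
  Run 2: positions 5-6 -> 'aa'
Non-empty runs found: ['aaa', 'aa']
Count: 2

2


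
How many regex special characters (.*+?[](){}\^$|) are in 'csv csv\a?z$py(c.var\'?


Regex special characters are: . * + ? [ ] ( ) { } \ ^ $ |
Scanning 'csv csv\a?z$py(c.var\':
  pos 7: '\' -> SPECIAL
  pos 9: '?' -> SPECIAL
  pos 11: '$' -> SPECIAL
  pos 14: '(' -> SPECIAL
  pos 16: '.' -> SPECIAL
  pos 20: '\' -> SPECIAL
Special chars found: ['\\', '?', '$', '(', '.', '\\']
Total: 6

6


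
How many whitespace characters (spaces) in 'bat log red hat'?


\s matches whitespace characters (spaces, tabs, etc.).
Text: 'bat log red hat'
This text has 4 words separated by spaces.
Number of spaces = number of words - 1 = 4 - 1 = 3

3


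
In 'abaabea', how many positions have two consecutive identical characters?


Looking for consecutive identical characters in 'abaabea':
  pos 0-1: 'a' vs 'b' -> different
  pos 1-2: 'b' vs 'a' -> different
  pos 2-3: 'a' vs 'a' -> MATCH ('aa')
  pos 3-4: 'a' vs 'b' -> different
  pos 4-5: 'b' vs 'e' -> different
  pos 5-6: 'e' vs 'a' -> different
Consecutive identical pairs: ['aa']
Count: 1

1
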